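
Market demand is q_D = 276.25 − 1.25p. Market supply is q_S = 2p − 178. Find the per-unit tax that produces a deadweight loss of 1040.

In inverse form: demand p = 221 − 0.8q, supply p = 89 + 0.5q.
Competitive equilibrium: 221 − 0.8q = 89 + 0.5q → q* = 101.5385, p* = 139.7692.
A tax t gives Δq = t/1.3 and wedge t, so DWL = t²/2.6.
t²/2.6 = 1040 → t² = 2704 → t = 52.

52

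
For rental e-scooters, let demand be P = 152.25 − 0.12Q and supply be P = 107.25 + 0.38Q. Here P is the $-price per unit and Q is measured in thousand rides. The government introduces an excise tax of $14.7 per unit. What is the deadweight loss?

Competitive equilibrium: 152.25 − 0.12Q = 107.25 + 0.38Q → Q* = 90, P* = 141.45.
With the tax, the buyer price exceeds the seller price by 14.7: (152.25 − 0.12Q) − (107.25 + 0.38Q) = 14.7 → Q' = 60.6.
ΔQ = 90 − 60.6 = 29.4; the wedge equals the tax, 14.7.
DWL = ½ × 29.4 × 14.7 = $216.09 thousand.

$216.09 thousand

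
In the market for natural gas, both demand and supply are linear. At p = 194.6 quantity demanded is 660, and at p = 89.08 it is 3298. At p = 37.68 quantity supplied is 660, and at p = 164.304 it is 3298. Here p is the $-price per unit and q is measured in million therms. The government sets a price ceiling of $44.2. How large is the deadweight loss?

Demand slope = (89.08 − 194.6)/(3298 − 660) = −0.04, so p = 221 − 0.04q.
Supply slope = (164.304 − 37.68)/(3298 − 660) = 0.048, so p = 6 + 0.048q.
Competitive equilibrium: 221 − 0.04q = 6 + 0.048q → q* = 2443.18182, p* = 123.27273.
At the ceiling p = 44.2, quantity supplied = (44.2 − 6)/0.048 = 795.83333.
Willingness to pay at q' = 795.83333: 221 − 0.04·795.83333 = 189.16667.
Δq = 2443.18182 − 795.83333 = 1647.34849; wedge = 189.16667 − 44.2 = 144.96667.
The triangle = ½ × 1647.34849 × 144.96667 = $119405.31 million.

$119405.31 million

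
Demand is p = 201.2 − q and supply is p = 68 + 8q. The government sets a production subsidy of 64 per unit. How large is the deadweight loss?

227.56

Competitive equilibrium: 201.2 − q = 68 + 8q → q* = 14.8, p* = 186.4.
The subsidy lowers effective supply by 64: p = 4 + 8q.
New quantity: 201.2 − q = 4 + 8q → q' = 21.9111.
Overproduction Δq = 21.9111 − 14.8 = 7.1111; wedge = subsidy = 64.
Welfare loss = ½ × 7.1111 × 64 = 227.56.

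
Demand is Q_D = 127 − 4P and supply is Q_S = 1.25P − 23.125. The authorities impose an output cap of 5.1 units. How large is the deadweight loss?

In inverse form: demand P = 31.75 − 0.25Q, supply P = 18.5 + 0.8Q.
Competitive equilibrium: 31.75 − 0.25Q = 18.5 + 0.8Q → Q* = 12.619, P* = 28.5952.
At Q = 5.1: demand price = 31.75 − 0.25·5.1 = 30.475; supply price = 18.5 + 0.8·5.1 = 22.58.
ΔQ = 12.619 − 5.1 = 7.519; wedge = 30.475 − 22.58 = 7.895.
DWL = ½ × 7.519 × 7.895 = 29.68.

29.68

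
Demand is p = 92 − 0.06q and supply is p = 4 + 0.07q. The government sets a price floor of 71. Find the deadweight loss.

Competitive equilibrium: 92 − 0.06q = 4 + 0.07q → q* = 676.9231, p* = 51.3846.
At the floor p = 71, quantity demanded = (92 − 71)/0.06 = 350.
Sellers' marginal cost at q' = 350: 4 + 0.07·350 = 28.5.
Δq = 676.9231 − 350 = 326.9231; wedge = 71 − 28.5 = 42.5.
Deadweight loss = ½ × 326.9231 × 42.5 = 6947.12.

6947.12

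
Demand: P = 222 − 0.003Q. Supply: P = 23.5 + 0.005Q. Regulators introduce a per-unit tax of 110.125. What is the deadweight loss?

757969.73

Competitive equilibrium: 222 − 0.003Q = 23.5 + 0.005Q → Q* = 24812.5, P* = 147.5625.
With the tax, the buyer price exceeds the seller price by 110.125: (222 − 0.003Q) − (23.5 + 0.005Q) = 110.125 → Q' = 11046.875.
ΔQ = 24812.5 − 11046.875 = 13765.625; the wedge equals the tax, 110.125.
The triangle = ½ × 13765.625 × 110.125 = 757969.73.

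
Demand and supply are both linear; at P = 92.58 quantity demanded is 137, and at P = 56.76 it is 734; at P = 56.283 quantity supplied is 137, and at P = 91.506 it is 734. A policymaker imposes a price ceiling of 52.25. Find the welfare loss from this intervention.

Demand slope = (56.76 − 92.58)/(734 − 137) = −0.06, so P = 100.8 − 0.06Q.
Supply slope = (91.506 − 56.283)/(734 − 137) = 0.059, so P = 48.2 + 0.059Q.
Competitive equilibrium: 100.8 − 0.06Q = 48.2 + 0.059Q → Q* = 442.01681, P* = 74.27899.
At the ceiling P = 52.25, quantity supplied = (52.25 − 48.2)/0.059 = 68.64407.
Willingness to pay at Q' = 68.64407: 100.8 − 0.06·68.64407 = 96.68136.
ΔQ = 442.01681 − 68.64407 = 373.37274; wedge = 96.68136 − 52.25 = 44.43136.
Welfare loss = ½ × 373.37274 × 44.43136 = 8294.73.

8294.73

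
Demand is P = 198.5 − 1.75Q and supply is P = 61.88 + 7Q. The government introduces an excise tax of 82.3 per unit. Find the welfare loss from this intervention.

387.05

Competitive equilibrium: 198.5 − 1.75Q = 61.88 + 7Q → Q* = 15.613714, P* = 171.176.
With the tax, the buyer price exceeds the seller price by 82.3: (198.5 − 1.75Q) − (61.88 + 7Q) = 82.3 → Q' = 6.208.
ΔQ = 15.613714 − 6.208 = 9.405714; the wedge equals the tax, 82.3.
The triangle = ½ × 9.405714 × 82.3 = 387.05.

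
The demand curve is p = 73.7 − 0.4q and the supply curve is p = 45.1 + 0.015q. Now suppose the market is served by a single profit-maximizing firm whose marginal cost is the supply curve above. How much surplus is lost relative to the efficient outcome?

237.39

Competitive equilibrium: 73.7 − 0.4q = 45.1 + 0.015q → q* = 68.9157, p* = 46.1337.
Marginal revenue: MR = 73.7 − 0.8q. Set MR = MC: 73.7 − 0.8q = 45.1 + 0.015q → q_m = 35.092.
Price p_m = 73.7 − 0.4·35.092 = 59.6632; MC(q_m) = 45.1 + 0.015·35.092 = 45.6264.
Competitive q* = 68.9157, so Δq = 33.8237; wedge = 59.6632 − 45.6264 = 14.0368.
DWL = ½ × 33.8237 × 14.0368 = 237.39.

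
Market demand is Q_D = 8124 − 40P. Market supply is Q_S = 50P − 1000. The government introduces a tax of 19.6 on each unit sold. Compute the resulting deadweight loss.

In inverse form: demand P = 203.1 − 0.025Q, supply P = 20 + 0.02Q.
Competitive equilibrium: 203.1 − 0.025Q = 20 + 0.02Q → Q* = 4068.8889, P* = 101.3778.
With the tax, the buyer price exceeds the seller price by 19.6: (203.1 − 0.025Q) − (20 + 0.02Q) = 19.6 → Q' = 3633.3333.
ΔQ = 4068.8889 − 3633.3333 = 435.5556; the wedge equals the tax, 19.6.
DWL = ½ × 435.5556 × 19.6 = 4268.44.

4268.44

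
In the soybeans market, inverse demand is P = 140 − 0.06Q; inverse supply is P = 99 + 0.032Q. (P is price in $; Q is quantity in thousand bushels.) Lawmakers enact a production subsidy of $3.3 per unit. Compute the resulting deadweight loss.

$59.18 thousand

Competitive equilibrium: 140 − 0.06Q = 99 + 0.032Q → Q* = 445.6522, P* = 113.2609.
The subsidy lowers effective supply by 3.3: P = 95.7 + 0.032Q.
New quantity: 140 − 0.06Q = 95.7 + 0.032Q → Q' = 481.5217.
Overproduction ΔQ = 481.5217 − 445.6522 = 35.8695; wedge = subsidy = 3.3.
Welfare loss = ½ × 35.8695 × 3.3 = $59.18 thousand.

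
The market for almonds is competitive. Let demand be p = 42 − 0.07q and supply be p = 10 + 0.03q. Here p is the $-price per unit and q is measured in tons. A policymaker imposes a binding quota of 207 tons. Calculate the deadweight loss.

$638.45

Competitive equilibrium: 42 − 0.07q = 10 + 0.03q → q* = 320, p* = 19.6.
At q = 207: demand price = 42 − 0.07·207 = 27.51; supply price = 10 + 0.03·207 = 16.21.
Δq = 320 − 207 = 113; wedge = 27.51 − 16.21 = 11.3.
Deadweight loss = ½ × 113 × 11.3 = $638.45.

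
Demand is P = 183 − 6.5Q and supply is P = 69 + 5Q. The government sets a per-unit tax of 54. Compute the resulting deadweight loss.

Competitive equilibrium: 183 − 6.5Q = 69 + 5Q → Q* = 9.913, P* = 118.5652.
With the tax, the buyer price exceeds the seller price by 54: (183 − 6.5Q) − (69 + 5Q) = 54 → Q' = 5.2174.
ΔQ = 9.913 − 5.2174 = 4.6956; the wedge equals the tax, 54.
The triangle = ½ × 4.6956 × 54 = 126.78.

126.78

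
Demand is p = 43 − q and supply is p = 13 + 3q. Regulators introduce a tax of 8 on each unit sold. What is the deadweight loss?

Competitive equilibrium: 43 − q = 13 + 3q → q* = 7.5, p* = 35.5.
With the tax, the buyer price exceeds the seller price by 8: (43 − q) − (13 + 3q) = 8 → q' = 5.5.
Δq = 7.5 − 5.5 = 2; the wedge equals the tax, 8.
Deadweight loss = ½ × 2 × 8 = 8.

8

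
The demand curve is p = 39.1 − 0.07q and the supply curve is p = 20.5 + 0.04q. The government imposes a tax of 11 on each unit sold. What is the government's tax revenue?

Competitive equilibrium: 39.1 − 0.07q = 20.5 + 0.04q → q* = 169.0909, p* = 27.2636.
With the tax, the buyer price exceeds the seller price by 11: (39.1 − 0.07q) − (20.5 + 0.04q) = 11 → q' = 69.0909.
Tax revenue = 11 × 69.0909 = 760.

760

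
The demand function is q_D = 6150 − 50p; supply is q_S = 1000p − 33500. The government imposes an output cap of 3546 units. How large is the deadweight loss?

In inverse form: demand p = 123 − 0.02q, supply p = 33.5 + 0.001q.
Competitive equilibrium: 123 − 0.02q = 33.5 + 0.001q → q* = 4261.9048, p* = 37.7619.
At q = 3546: demand price = 123 − 0.02·3546 = 52.08; supply price = 33.5 + 0.001·3546 = 37.046.
Δq = 4261.9048 − 3546 = 715.9048; wedge = 52.08 − 37.046 = 15.034.
Welfare loss = ½ × 715.9048 × 15.034 = 5381.46.

5381.46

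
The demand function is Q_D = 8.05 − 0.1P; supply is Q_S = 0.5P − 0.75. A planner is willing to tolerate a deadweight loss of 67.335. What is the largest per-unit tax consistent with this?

In inverse form: demand P = 80.5 − 10Q, supply P = 1.5 + 2Q.
Competitive equilibrium: 80.5 − 10Q = 1.5 + 2Q → Q* = 6.5833, P* = 14.6667.
A tax t gives ΔQ = t/12 and wedge t, so DWL = t²/24.
t²/24 = 67.335 → t² = 1616.04 → t = 40.2.

40.2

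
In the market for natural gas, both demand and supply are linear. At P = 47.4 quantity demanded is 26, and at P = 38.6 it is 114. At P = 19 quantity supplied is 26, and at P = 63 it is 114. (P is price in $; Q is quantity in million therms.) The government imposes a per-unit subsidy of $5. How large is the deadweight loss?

Demand slope = (38.6 − 47.4)/(114 − 26) = −0.1, so P = 50 − 0.1Q.
Supply slope = (63 − 19)/(114 − 26) = 0.5, so P = 6 + 0.5Q.
Competitive equilibrium: 50 − 0.1Q = 6 + 0.5Q → Q* = 73.3333, P* = 42.6667.
The subsidy lowers effective supply by 5: P = 1 + 0.5Q.
New quantity: 50 − 0.1Q = 1 + 0.5Q → Q' = 81.6667.
Overproduction ΔQ = 81.6667 − 73.3333 = 8.3334; wedge = subsidy = 5.
DWL = ½ × 8.3334 × 5 = $20.83 million.

$20.83 million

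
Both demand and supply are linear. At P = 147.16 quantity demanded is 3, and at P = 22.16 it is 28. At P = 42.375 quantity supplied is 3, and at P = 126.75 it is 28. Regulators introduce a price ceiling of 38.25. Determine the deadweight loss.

789.84

Demand slope = (22.16 − 147.16)/(28 − 3) = −5, so P = 162.16 − 5Q.
Supply slope = (126.75 − 42.375)/(28 − 3) = 3.375, so P = 32.25 + 3.375Q.
Competitive equilibrium: 162.16 − 5Q = 32.25 + 3.375Q → Q* = 15.5116, P* = 84.6018.
At the ceiling P = 38.25, quantity supplied = (38.25 − 32.25)/3.375 = 1.7778.
Willingness to pay at Q' = 1.7778: 162.16 − 5·1.7778 = 153.271.
ΔQ = 15.5116 − 1.7778 = 13.7338; wedge = 153.271 − 38.25 = 115.021.
The triangle = ½ × 13.7338 × 115.021 = 789.84.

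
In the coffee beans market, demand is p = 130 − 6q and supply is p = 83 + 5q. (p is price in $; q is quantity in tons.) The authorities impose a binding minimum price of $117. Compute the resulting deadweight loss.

Competitive equilibrium: 130 − 6q = 83 + 5q → q* = 4.27273, p* = 104.36364.
At the floor p = 117, quantity demanded = (130 − 117)/6 = 2.16667.
Sellers' marginal cost at q' = 2.16667: 83 + 5·2.16667 = 93.83335.
Δq = 4.27273 − 2.16667 = 2.10606; wedge = 117 − 93.83335 = 23.16665.
The triangle = ½ × 2.10606 × 23.16665 = $24.40.

$24.40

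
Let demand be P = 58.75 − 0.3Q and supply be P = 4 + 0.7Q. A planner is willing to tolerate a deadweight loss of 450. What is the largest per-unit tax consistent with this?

30

Competitive equilibrium: 58.75 − 0.3Q = 4 + 0.7Q → Q* = 54.75, P* = 42.325.
A tax t gives ΔQ = t/1 and wedge t, so DWL = t²/2.
t²/2 = 450 → t² = 900 → t = 30.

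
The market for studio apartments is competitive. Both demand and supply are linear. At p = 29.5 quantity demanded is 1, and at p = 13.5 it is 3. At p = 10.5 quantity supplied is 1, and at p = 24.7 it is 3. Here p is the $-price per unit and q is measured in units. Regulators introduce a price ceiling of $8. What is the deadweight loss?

Demand slope = (13.5 − 29.5)/(3 − 1) = −8, so p = 37.5 − 8q.
Supply slope = (24.7 − 10.5)/(3 − 1) = 7.1, so p = 3.4 + 7.1q.
Competitive equilibrium: 37.5 − 8q = 3.4 + 7.1q → q* = 2.2583, p* = 19.4338.
At the ceiling p = 8, quantity supplied = (8 − 3.4)/7.1 = 0.6479.
Willingness to pay at q' = 0.6479: 37.5 − 8·0.6479 = 32.3168.
Δq = 2.2583 − 0.6479 = 1.6104; wedge = 32.3168 − 8 = 24.3168.
DWL = ½ × 1.6104 × 24.3168 = $19.58.

$19.58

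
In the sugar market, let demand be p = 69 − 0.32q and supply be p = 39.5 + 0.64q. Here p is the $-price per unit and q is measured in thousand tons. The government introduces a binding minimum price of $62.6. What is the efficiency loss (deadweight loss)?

Competitive equilibrium: 69 − 0.32q = 39.5 + 0.64q → q* = 30.7292, p* = 59.1667.
At the floor p = 62.6, quantity demanded = (69 − 62.6)/0.32 = 20.
Sellers' marginal cost at q' = 20: 39.5 + 0.64·20 = 52.3.
Δq = 30.7292 − 20 = 10.7292; wedge = 62.6 − 52.3 = 10.3.
Deadweight loss = ½ × 10.7292 × 10.3 = $55.26 thousand.

$55.26 thousand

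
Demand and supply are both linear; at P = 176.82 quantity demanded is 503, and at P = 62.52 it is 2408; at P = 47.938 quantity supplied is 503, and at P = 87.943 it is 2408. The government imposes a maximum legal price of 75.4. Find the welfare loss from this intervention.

3253.27

Demand slope = (62.52 − 176.82)/(2408 − 503) = −0.06, so P = 207 − 0.06Q.
Supply slope = (87.943 − 47.938)/(2408 − 503) = 0.021, so P = 37.375 + 0.021Q.
Competitive equilibrium: 207 − 0.06Q = 37.375 + 0.021Q → Q* = 2094.1358, P* = 81.3519.
At the ceiling P = 75.4, quantity supplied = (75.4 − 37.375)/0.021 = 1810.7143.
Willingness to pay at Q' = 1810.7143: 207 − 0.06·1810.7143 = 98.3571.
ΔQ = 2094.1358 − 1810.7143 = 283.4215; wedge = 98.3571 − 75.4 = 22.9571.
DWL = ½ × 283.4215 × 22.9571 = 3253.27.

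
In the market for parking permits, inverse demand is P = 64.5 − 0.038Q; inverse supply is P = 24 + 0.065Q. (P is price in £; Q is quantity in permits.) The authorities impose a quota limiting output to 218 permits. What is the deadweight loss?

Competitive equilibrium: 64.5 − 0.038Q = 24 + 0.065Q → Q* = 393.2039, P* = 49.5583.
At Q = 218: demand price = 64.5 − 0.038·218 = 56.216; supply price = 24 + 0.065·218 = 38.17.
ΔQ = 393.2039 − 218 = 175.2039; wedge = 56.216 − 38.17 = 18.046.
DWL = ½ × 175.2039 × 18.046 = £1580.86.

£1580.86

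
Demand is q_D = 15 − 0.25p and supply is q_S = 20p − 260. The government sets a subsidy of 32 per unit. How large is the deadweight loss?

126.42

In inverse form: demand p = 60 − 4q, supply p = 13 + 0.05q.
Competitive equilibrium: 60 − 4q = 13 + 0.05q → q* = 11.6049, p* = 13.5802.
The subsidy lowers effective supply by 32: p = 0.05q − 19.
New quantity: 60 − 4q = 0.05q − 19 → q' = 19.5062.
Overproduction Δq = 19.5062 − 11.6049 = 7.9013; wedge = subsidy = 32.
DWL = ½ × 7.9013 × 32 = 126.42.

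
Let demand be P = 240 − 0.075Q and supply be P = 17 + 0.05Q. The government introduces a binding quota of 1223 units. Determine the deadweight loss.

19670.06

Competitive equilibrium: 240 − 0.075Q = 17 + 0.05Q → Q* = 1784, P* = 106.2.
At Q = 1223: demand price = 240 − 0.075·1223 = 148.275; supply price = 17 + 0.05·1223 = 78.15.
ΔQ = 1784 − 1223 = 561; wedge = 148.275 − 78.15 = 70.125.
DWL = ½ × 561 × 70.125 = 19670.06.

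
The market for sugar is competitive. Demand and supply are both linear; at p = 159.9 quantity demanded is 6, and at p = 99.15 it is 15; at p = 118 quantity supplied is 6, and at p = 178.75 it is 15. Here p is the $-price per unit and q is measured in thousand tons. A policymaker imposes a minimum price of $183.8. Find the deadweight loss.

$298 thousand

Demand slope = (99.15 − 159.9)/(15 − 6) = −6.75, so p = 200.4 − 6.75q.
Supply slope = (178.75 − 118)/(15 − 6) = 6.75, so p = 77.5 + 6.75q.
Competitive equilibrium: 200.4 − 6.75q = 77.5 + 6.75q → q* = 9.1037, p* = 138.95.
At the floor p = 183.8, quantity demanded = (200.4 − 183.8)/6.75 = 2.4593.
Sellers' marginal cost at q' = 2.4593: 77.5 + 6.75·2.4593 = 94.1003.
Δq = 9.1037 − 2.4593 = 6.6444; wedge = 183.8 − 94.1003 = 89.6997.
The triangle = ½ × 6.6444 × 89.6997 = $298 thousand.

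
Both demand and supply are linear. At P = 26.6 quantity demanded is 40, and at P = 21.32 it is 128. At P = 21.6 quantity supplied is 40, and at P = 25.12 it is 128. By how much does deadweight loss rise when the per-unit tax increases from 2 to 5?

105

Demand slope = (21.32 − 26.6)/(128 − 40) = −0.06, so P = 29 − 0.06Q.
Supply slope = (25.12 − 21.6)/(128 − 40) = 0.04, so P = 20 + 0.04Q.
Competitive equilibrium: 29 − 0.06Q = 20 + 0.04Q → Q* = 90, P* = 23.6.
For a per-unit tax t: ΔQ = t/0.1, so DWL = ½·t·(t/0.1) = t²/0.2.
At t = 2: DWL = 20. At t = 5: DWL = 125.
Increase = 125 − 20 = 105.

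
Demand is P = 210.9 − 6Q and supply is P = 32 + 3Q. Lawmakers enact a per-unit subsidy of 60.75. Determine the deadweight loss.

Competitive equilibrium: 210.9 − 6Q = 32 + 3Q → Q* = 19.8778, P* = 91.6333.
The subsidy lowers effective supply by 60.75: P = 3Q − 28.75.
New quantity: 210.9 − 6Q = 3Q − 28.75 → Q' = 26.6278.
Overproduction ΔQ = 26.6278 − 19.8778 = 6.75; wedge = subsidy = 60.75.
Welfare loss = ½ × 6.75 × 60.75 = 205.03.

205.03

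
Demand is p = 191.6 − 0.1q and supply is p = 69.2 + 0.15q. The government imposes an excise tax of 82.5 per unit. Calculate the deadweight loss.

Competitive equilibrium: 191.6 − 0.1q = 69.2 + 0.15q → q* = 489.6, p* = 142.64.
With the tax, the buyer price exceeds the seller price by 82.5: (191.6 − 0.1q) − (69.2 + 0.15q) = 82.5 → q' = 159.6.
Δq = 489.6 − 159.6 = 330; the wedge equals the tax, 82.5.
The triangle = ½ × 330 × 82.5 = 13612.50.

13612.50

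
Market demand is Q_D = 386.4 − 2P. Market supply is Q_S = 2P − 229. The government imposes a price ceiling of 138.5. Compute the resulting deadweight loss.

471.245

In inverse form: demand P = 193.2 − 0.5Q, supply P = 114.5 + 0.5Q.
Competitive equilibrium: 193.2 − 0.5Q = 114.5 + 0.5Q → Q* = 78.7, P* = 153.85.
At the ceiling P = 138.5, quantity supplied = (138.5 − 114.5)/0.5 = 48.
Willingness to pay at Q' = 48: 193.2 − 0.5·48 = 169.2.
ΔQ = 78.7 − 48 = 30.7; wedge = 169.2 − 138.5 = 30.7.
The triangle = ½ × 30.7 × 30.7 = 471.245.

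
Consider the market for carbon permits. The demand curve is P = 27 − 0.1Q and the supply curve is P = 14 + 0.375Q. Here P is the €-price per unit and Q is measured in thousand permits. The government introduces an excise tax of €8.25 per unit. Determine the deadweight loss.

Competitive equilibrium: 27 − 0.1Q = 14 + 0.375Q → Q* = 27.3684, P* = 24.2632.
With the tax, the buyer price exceeds the seller price by 8.25: (27 − 0.1Q) − (14 + 0.375Q) = 8.25 → Q' = 10.
ΔQ = 27.3684 − 10 = 17.3684; the wedge equals the tax, 8.25.
The triangle = ½ × 17.3684 × 8.25 = €71.64 thousand.

€71.64 thousand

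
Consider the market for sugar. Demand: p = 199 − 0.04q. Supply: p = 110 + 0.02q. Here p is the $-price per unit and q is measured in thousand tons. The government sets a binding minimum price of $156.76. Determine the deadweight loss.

Competitive equilibrium: 199 − 0.04q = 110 + 0.02q → q* = 1483.3333, p* = 139.6667.
At the floor p = 156.76, quantity demanded = (199 − 156.76)/0.04 = 1056.
Sellers' marginal cost at q' = 1056: 110 + 0.02·1056 = 131.12.
Δq = 1483.3333 − 1056 = 427.3333; wedge = 156.76 − 131.12 = 25.64.
The triangle = ½ × 427.3333 × 25.64 = $5478.41 thousand.

$5478.41 thousand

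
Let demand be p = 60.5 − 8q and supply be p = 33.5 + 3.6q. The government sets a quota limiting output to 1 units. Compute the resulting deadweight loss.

Competitive equilibrium: 60.5 − 8q = 33.5 + 3.6q → q* = 2.3276, p* = 41.8793.
At q = 1: demand price = 60.5 − 8·1 = 52.5; supply price = 33.5 + 3.6·1 = 37.1.
Δq = 2.3276 − 1 = 1.3276; wedge = 52.5 − 37.1 = 15.4.
Welfare loss = ½ × 1.3276 × 15.4 = 10.22.

10.22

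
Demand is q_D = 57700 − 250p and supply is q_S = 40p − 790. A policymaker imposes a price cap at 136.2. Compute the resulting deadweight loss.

In inverse form: demand p = 230.8 − 0.004q, supply p = 19.75 + 0.025q.
Competitive equilibrium: 230.8 − 0.004q = 19.75 + 0.025q → q* = 7277.5862, p* = 201.6897.
At the ceiling p = 136.2, quantity supplied = (136.2 − 19.75)/0.025 = 4658.
Willingness to pay at q' = 4658: 230.8 − 0.004·4658 = 212.168.
Δq = 7277.5862 − 4658 = 2619.5862; wedge = 212.168 − 136.2 = 75.968.
Deadweight loss = ½ × 2619.5862 × 75.968 = 99502.36.

99502.36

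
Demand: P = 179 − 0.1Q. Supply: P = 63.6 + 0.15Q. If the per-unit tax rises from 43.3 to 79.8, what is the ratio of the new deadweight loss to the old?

3.396

Competitive equilibrium: 179 − 0.1Q = 63.6 + 0.15Q → Q* = 461.6, P* = 132.84.
For a per-unit tax t: ΔQ = t/0.25, so DWL = ½·t·(t/0.25) = t²/0.5.
At t = 43.3: DWL = 3749.78. At t = 79.8: DWL = 12736.08.
Ratio = (79.8/43.3)² = 3.396.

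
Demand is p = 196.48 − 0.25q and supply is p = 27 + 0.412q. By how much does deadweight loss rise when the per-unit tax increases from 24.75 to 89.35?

Competitive equilibrium: 196.48 − 0.25q = 27 + 0.412q → q* = 256.0121, p* = 132.477.
For a per-unit tax t: Δq = t/0.662, so DWL = ½·t·(t/0.662) = t²/1.324.
At t = 24.75: DWL = 462.6605. At t = 89.35: DWL = 6029.7753.
Increase = 6029.7753 − 462.6605 = 5567.11.

5567.11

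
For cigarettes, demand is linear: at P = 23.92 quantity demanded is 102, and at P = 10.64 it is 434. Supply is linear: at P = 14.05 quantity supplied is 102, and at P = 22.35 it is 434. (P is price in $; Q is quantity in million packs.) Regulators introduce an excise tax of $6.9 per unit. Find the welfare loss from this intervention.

$366.23 million

Demand slope = (10.64 − 23.92)/(434 − 102) = −0.04, so P = 28 − 0.04Q.
Supply slope = (22.35 − 14.05)/(434 − 102) = 0.025, so P = 11.5 + 0.025Q.
Competitive equilibrium: 28 − 0.04Q = 11.5 + 0.025Q → Q* = 253.8462, P* = 17.8462.
With the tax, the buyer price exceeds the seller price by 6.9: (28 − 0.04Q) − (11.5 + 0.025Q) = 6.9 → Q' = 147.6923.
ΔQ = 253.8462 − 147.6923 = 106.1539; the wedge equals the tax, 6.9.
DWL = ½ × 106.1539 × 6.9 = $366.23 million.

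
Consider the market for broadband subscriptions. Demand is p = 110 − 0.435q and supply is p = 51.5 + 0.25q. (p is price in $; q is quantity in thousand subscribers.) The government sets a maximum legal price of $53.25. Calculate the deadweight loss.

$2105.28 thousand

Competitive equilibrium: 110 − 0.435q = 51.5 + 0.25q → q* = 85.4015, p* = 72.8504.
At the ceiling p = 53.25, quantity supplied = (53.25 − 51.5)/0.25 = 7.
Willingness to pay at q' = 7: 110 − 0.435·7 = 106.955.
Δq = 85.4015 − 7 = 78.4015; wedge = 106.955 − 53.25 = 53.705.
DWL = ½ × 78.4015 × 53.705 = $2105.28 thousand.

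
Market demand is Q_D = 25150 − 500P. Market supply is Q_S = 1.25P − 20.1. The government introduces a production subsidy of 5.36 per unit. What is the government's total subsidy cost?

264.52

In inverse form: demand P = 50.3 − 0.002Q, supply P = 16.08 + 0.8Q.
Competitive equilibrium: 50.3 − 0.002Q = 16.08 + 0.8Q → Q* = 42.6683, P* = 50.2147.
The subsidy lowers effective supply by 5.36: P = 10.72 + 0.8Q.
New quantity: 50.3 − 0.002Q = 10.72 + 0.8Q → Q' = 49.3516.
Total subsidy cost = 5.36 × 49.3516 = 264.52.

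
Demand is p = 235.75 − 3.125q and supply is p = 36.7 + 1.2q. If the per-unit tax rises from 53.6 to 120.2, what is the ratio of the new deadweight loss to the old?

5.029

Competitive equilibrium: 235.75 − 3.125q = 36.7 + 1.2q → q* = 46.0231, p* = 91.9277.
For a per-unit tax t: Δq = t/4.325, so DWL = ½·t·(t/4.325) = t²/8.65.
At t = 53.6: DWL = 332.134. At t = 120.2: DWL = 1670.294.
Ratio = (120.2/53.6)² = 5.029.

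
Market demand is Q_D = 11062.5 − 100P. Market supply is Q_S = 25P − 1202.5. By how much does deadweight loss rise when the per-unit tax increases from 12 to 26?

5320

In inverse form: demand P = 110.625 − 0.01Q, supply P = 48.1 + 0.04Q.
Competitive equilibrium: 110.625 − 0.01Q = 48.1 + 0.04Q → Q* = 1250.5, P* = 98.12.
For a per-unit tax t: ΔQ = t/0.05, so DWL = ½·t·(t/0.05) = t²/0.1.
At t = 12: DWL = 1440. At t = 26: DWL = 6760.
Increase = 6760 − 1440 = 5320.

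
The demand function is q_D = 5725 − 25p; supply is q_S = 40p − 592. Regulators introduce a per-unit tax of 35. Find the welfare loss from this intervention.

9423.08

In inverse form: demand p = 229 − 0.04q, supply p = 14.8 + 0.025q.
Competitive equilibrium: 229 − 0.04q = 14.8 + 0.025q → q* = 3295.3846, p* = 97.1846.
With the tax, the buyer price exceeds the seller price by 35: (229 − 0.04q) − (14.8 + 0.025q) = 35 → q' = 2756.9231.
Δq = 3295.3846 − 2756.9231 = 538.4615; the wedge equals the tax, 35.
Deadweight loss = ½ × 538.4615 × 35 = 9423.08.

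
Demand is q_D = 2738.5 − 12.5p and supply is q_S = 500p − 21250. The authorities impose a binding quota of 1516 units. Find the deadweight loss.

16658.19

In inverse form: demand p = 219.08 − 0.08q, supply p = 42.5 + 0.002q.
Competitive equilibrium: 219.08 − 0.08q = 42.5 + 0.002q → q* = 2153.4146, p* = 46.8068.
At q = 1516: demand price = 219.08 − 0.08·1516 = 97.8; supply price = 42.5 + 0.002·1516 = 45.532.
Δq = 2153.4146 − 1516 = 637.4146; wedge = 97.8 − 45.532 = 52.268.
Welfare loss = ½ × 637.4146 × 52.268 = 16658.19.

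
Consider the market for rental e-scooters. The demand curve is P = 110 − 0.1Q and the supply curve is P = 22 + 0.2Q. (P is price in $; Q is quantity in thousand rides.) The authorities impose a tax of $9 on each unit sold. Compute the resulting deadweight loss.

Competitive equilibrium: 110 − 0.1Q = 22 + 0.2Q → Q* = 293.3333, P* = 80.6667.
With the tax, the buyer price exceeds the seller price by 9: (110 − 0.1Q) − (22 + 0.2Q) = 9 → Q' = 263.3333.
ΔQ = 293.3333 − 263.3333 = 30; the wedge equals the tax, 9.
DWL = ½ × 30 × 9 = $135 thousand.

$135 thousand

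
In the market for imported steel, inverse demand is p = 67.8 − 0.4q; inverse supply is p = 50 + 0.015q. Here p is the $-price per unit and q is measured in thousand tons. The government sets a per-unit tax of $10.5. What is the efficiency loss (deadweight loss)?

$132.83 thousand

Competitive equilibrium: 67.8 − 0.4q = 50 + 0.015q → q* = 42.8916, p* = 50.6434.
With the tax, the buyer price exceeds the seller price by 10.5: (67.8 − 0.4q) − (50 + 0.015q) = 10.5 → q' = 17.5904.
Δq = 42.8916 − 17.5904 = 25.3012; the wedge equals the tax, 10.5.
Deadweight loss = ½ × 25.3012 × 10.5 = $132.83 thousand.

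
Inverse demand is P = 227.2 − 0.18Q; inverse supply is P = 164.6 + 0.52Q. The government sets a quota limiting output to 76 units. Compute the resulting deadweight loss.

63.11

Competitive equilibrium: 227.2 − 0.18Q = 164.6 + 0.52Q → Q* = 89.4286, P* = 211.1029.
At Q = 76: demand price = 227.2 − 0.18·76 = 213.52; supply price = 164.6 + 0.52·76 = 204.12.
ΔQ = 89.4286 − 76 = 13.4286; wedge = 213.52 − 204.12 = 9.4.
The triangle = ½ × 13.4286 × 9.4 = 63.11.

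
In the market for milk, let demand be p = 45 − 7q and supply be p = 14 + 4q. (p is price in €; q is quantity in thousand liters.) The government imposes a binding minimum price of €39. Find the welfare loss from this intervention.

Competitive equilibrium: 45 − 7q = 14 + 4q → q* = 2.8182, p* = 25.2727.
At the floor p = 39, quantity demanded = (45 − 39)/7 = 0.8571.
Sellers' marginal cost at q' = 0.8571: 14 + 4·0.8571 = 17.4284.
Δq = 2.8182 − 0.8571 = 1.9611; wedge = 39 − 17.4284 = 21.5716.
Deadweight loss = ½ × 1.9611 × 21.5716 = €21.15 thousand.

€21.15 thousand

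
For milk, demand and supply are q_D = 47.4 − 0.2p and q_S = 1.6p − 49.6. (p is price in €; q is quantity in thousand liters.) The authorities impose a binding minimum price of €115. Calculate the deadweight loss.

€420.14 thousand

In inverse form: demand p = 237 − 5q, supply p = 31 + 0.625q.
Competitive equilibrium: 237 − 5q = 31 + 0.625q → q* = 36.6222, p* = 53.8889.
At the floor p = 115, quantity demanded = (237 − 115)/5 = 24.4.
Sellers' marginal cost at q' = 24.4: 31 + 0.625·24.4 = 46.25.
Δq = 36.6222 − 24.4 = 12.2222; wedge = 115 − 46.25 = 68.75.
Deadweight loss = ½ × 12.2222 × 68.75 = €420.14 thousand.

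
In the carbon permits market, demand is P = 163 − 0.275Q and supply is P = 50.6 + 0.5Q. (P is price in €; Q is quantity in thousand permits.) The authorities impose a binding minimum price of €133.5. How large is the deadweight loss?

Competitive equilibrium: 163 − 0.275Q = 50.6 + 0.5Q → Q* = 145.0323, P* = 123.1161.
At the floor P = 133.5, quantity demanded = (163 − 133.5)/0.275 = 107.2727.
Sellers' marginal cost at Q' = 107.2727: 50.6 + 0.5·107.2727 = 104.2364.
ΔQ = 145.0323 − 107.2727 = 37.7596; wedge = 133.5 − 104.2364 = 29.2636.
The triangle = ½ × 37.7596 × 29.2636 = €552.49 thousand.

€552.49 thousand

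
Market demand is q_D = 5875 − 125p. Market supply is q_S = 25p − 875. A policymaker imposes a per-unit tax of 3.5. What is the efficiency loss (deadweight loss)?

127.60

In inverse form: demand p = 47 − 0.008q, supply p = 35 + 0.04q.
Competitive equilibrium: 47 − 0.008q = 35 + 0.04q → q* = 250, p* = 45.
With the tax, the buyer price exceeds the seller price by 3.5: (47 − 0.008q) − (35 + 0.04q) = 3.5 → q' = 177.0833.
Δq = 250 − 177.0833 = 72.9167; the wedge equals the tax, 3.5.
DWL = ½ × 72.9167 × 3.5 = 127.60.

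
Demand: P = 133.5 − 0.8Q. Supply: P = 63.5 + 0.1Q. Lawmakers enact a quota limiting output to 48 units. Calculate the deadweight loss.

Competitive equilibrium: 133.5 − 0.8Q = 63.5 + 0.1Q → Q* = 77.7778, P* = 71.2778.
At Q = 48: demand price = 133.5 − 0.8·48 = 95.1; supply price = 63.5 + 0.1·48 = 68.3.
ΔQ = 77.7778 − 48 = 29.7778; wedge = 95.1 − 68.3 = 26.8.
DWL = ½ × 29.7778 × 26.8 = 399.02.

399.02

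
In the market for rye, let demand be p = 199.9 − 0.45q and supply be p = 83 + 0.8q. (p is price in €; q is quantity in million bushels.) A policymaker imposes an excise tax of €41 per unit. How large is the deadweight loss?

Competitive equilibrium: 199.9 − 0.45q = 83 + 0.8q → q* = 93.52, p* = 157.816.
With the tax, the buyer price exceeds the seller price by 41: (199.9 − 0.45q) − (83 + 0.8q) = 41 → q' = 60.72.
Δq = 93.52 − 60.72 = 32.8; the wedge equals the tax, 41.
Deadweight loss = ½ × 32.8 × 41 = €672.40 million.

€672.40 million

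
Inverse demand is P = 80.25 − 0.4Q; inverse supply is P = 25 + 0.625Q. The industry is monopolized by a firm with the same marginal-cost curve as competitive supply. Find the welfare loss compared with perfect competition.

Competitive equilibrium: 80.25 − 0.4Q = 25 + 0.625Q → Q* = 53.9024, P* = 58.689.
Marginal revenue: MR = 80.25 − 0.8Q. Set MR = MC: 80.25 − 0.8Q = 25 + 0.625Q → Q_m = 38.7719.
Price P_m = 80.25 − 0.4·38.7719 = 64.7412; MC(Q_m) = 25 + 0.625·38.7719 = 49.2324.
Competitive Q* = 53.9024, so ΔQ = 15.1305; wedge = 64.7412 − 49.2324 = 15.5088.
Welfare loss = ½ × 15.1305 × 15.5088 = 117.33.

117.33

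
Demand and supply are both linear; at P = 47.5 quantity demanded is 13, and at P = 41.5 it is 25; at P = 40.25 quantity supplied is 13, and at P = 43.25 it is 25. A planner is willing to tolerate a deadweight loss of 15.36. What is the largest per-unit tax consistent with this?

4.8

Demand slope = (41.5 − 47.5)/(25 − 13) = −0.5, so P = 54 − 0.5Q.
Supply slope = (43.25 − 40.25)/(25 − 13) = 0.25, so P = 37 + 0.25Q.
Competitive equilibrium: 54 − 0.5Q = 37 + 0.25Q → Q* = 22.6667, P* = 42.6667.
A tax t gives ΔQ = t/0.75 and wedge t, so DWL = t²/1.5.
t²/1.5 = 15.36 → t² = 23.04 → t = 4.8.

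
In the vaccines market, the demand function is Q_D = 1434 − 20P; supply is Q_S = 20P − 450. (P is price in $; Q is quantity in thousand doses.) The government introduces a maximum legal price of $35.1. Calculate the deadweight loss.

$2880 thousand

In inverse form: demand P = 71.7 − 0.05Q, supply P = 22.5 + 0.05Q.
Competitive equilibrium: 71.7 − 0.05Q = 22.5 + 0.05Q → Q* = 492, P* = 47.1.
At the ceiling P = 35.1, quantity supplied = (35.1 − 22.5)/0.05 = 252.
Willingness to pay at Q' = 252: 71.7 − 0.05·252 = 59.1.
ΔQ = 492 − 252 = 240; wedge = 59.1 − 35.1 = 24.
Welfare loss = ½ × 240 × 24 = $2880 thousand.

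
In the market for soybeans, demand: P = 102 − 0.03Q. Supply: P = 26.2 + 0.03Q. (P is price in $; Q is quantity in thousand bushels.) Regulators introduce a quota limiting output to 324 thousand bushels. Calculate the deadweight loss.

Competitive equilibrium: 102 − 0.03Q = 26.2 + 0.03Q → Q* = 1263.3333, P* = 64.1.
At Q = 324: demand price = 102 − 0.03·324 = 92.28; supply price = 26.2 + 0.03·324 = 35.92.
ΔQ = 1263.3333 − 324 = 939.3333; wedge = 92.28 − 35.92 = 56.36.
The triangle = ½ × 939.3333 × 56.36 = $26470.41 thousand.

$26470.41 thousand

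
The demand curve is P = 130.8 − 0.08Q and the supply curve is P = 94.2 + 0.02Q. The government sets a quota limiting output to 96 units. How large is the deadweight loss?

Competitive equilibrium: 130.8 − 0.08Q = 94.2 + 0.02Q → Q* = 366, P* = 101.52.
At Q = 96: demand price = 130.8 − 0.08·96 = 123.12; supply price = 94.2 + 0.02·96 = 96.12.
ΔQ = 366 − 96 = 270; wedge = 123.12 − 96.12 = 27.
Deadweight loss = ½ × 270 × 27 = 3645.

3645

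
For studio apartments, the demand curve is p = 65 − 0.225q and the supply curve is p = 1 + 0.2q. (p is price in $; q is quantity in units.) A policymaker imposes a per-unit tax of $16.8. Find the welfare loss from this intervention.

Competitive equilibrium: 65 − 0.225q = 1 + 0.2q → q* = 150.5882, p* = 31.1176.
With the tax, the buyer price exceeds the seller price by 16.8: (65 − 0.225q) − (1 + 0.2q) = 16.8 → q' = 111.0588.
Δq = 150.5882 − 111.0588 = 39.5294; the wedge equals the tax, 16.8.
The triangle = ½ × 39.5294 × 16.8 = $332.05.

$332.05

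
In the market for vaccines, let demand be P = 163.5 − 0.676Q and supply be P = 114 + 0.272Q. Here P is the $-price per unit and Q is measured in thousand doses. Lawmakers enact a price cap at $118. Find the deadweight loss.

$666.89 thousand

Competitive equilibrium: 163.5 − 0.676Q = 114 + 0.272Q → Q* = 52.2152, P* = 128.2025.
At the ceiling P = 118, quantity supplied = (118 − 114)/0.272 = 14.7059.
Willingness to pay at Q' = 14.7059: 163.5 − 0.676·14.7059 = 153.5588.
ΔQ = 52.2152 − 14.7059 = 37.5093; wedge = 153.5588 − 118 = 35.5588.
Welfare loss = ½ × 37.5093 × 35.5588 = $666.89 thousand.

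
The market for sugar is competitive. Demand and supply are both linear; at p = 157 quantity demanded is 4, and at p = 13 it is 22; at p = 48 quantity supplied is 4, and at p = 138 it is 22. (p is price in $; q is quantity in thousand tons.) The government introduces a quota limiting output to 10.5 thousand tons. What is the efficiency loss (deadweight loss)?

$23.09 thousand

Demand slope = (13 − 157)/(22 − 4) = −8, so p = 189 − 8q.
Supply slope = (138 − 48)/(22 − 4) = 5, so p = 28 + 5q.
Competitive equilibrium: 189 − 8q = 28 + 5q → q* = 12.3846, p* = 89.9231.
At q = 10.5: demand price = 189 − 8·10.5 = 105; supply price = 28 + 5·10.5 = 80.5.
Δq = 12.3846 − 10.5 = 1.8846; wedge = 105 − 80.5 = 24.5.
Welfare loss = ½ × 1.8846 × 24.5 = $23.09 thousand.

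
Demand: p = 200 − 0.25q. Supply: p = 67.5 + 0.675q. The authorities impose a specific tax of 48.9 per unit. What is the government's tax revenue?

4419.50

Competitive equilibrium: 200 − 0.25q = 67.5 + 0.675q → q* = 143.2432, p* = 164.1892.
With the tax, the buyer price exceeds the seller price by 48.9: (200 − 0.25q) − (67.5 + 0.675q) = 48.9 → q' = 90.3784.
Tax revenue = 48.9 × 90.3784 = 4419.50.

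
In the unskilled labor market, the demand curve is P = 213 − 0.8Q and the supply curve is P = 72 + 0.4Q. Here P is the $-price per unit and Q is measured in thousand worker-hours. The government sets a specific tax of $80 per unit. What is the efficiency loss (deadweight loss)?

Competitive equilibrium: 213 − 0.8Q = 72 + 0.4Q → Q* = 117.5, P* = 119.
With the tax, the buyer price exceeds the seller price by 80: (213 − 0.8Q) − (72 + 0.4Q) = 80 → Q' = 50.8333.
ΔQ = 117.5 − 50.8333 = 66.6667; the wedge equals the tax, 80.
Deadweight loss = ½ × 66.6667 × 80 = $2666.67 thousand.

$2666.67 thousand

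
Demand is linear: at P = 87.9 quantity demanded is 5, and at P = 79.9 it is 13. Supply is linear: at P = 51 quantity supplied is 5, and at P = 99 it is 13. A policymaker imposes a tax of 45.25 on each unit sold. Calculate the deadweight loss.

Demand slope = (79.9 − 87.9)/(13 − 5) = −1, so P = 92.9 − Q.
Supply slope = (99 − 51)/(13 − 5) = 6, so P = 21 + 6Q.
Competitive equilibrium: 92.9 − Q = 21 + 6Q → Q* = 10.2714, P* = 82.6286.
With the tax, the buyer price exceeds the seller price by 45.25: (92.9 − Q) − (21 + 6Q) = 45.25 → Q' = 3.8071.
ΔQ = 10.2714 − 3.8071 = 6.4643; the wedge equals the tax, 45.25.
Deadweight loss = ½ × 6.4643 × 45.25 = 146.25.

146.25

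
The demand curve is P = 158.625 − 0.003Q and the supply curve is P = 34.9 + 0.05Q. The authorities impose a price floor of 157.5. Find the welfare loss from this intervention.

101743.61

Competitive equilibrium: 158.625 − 0.003Q = 34.9 + 0.05Q → Q* = 2334.434, P* = 151.6217.
At the floor P = 157.5, quantity demanded = (158.625 − 157.5)/0.003 = 375.
Sellers' marginal cost at Q' = 375: 34.9 + 0.05·375 = 53.65.
ΔQ = 2334.434 − 375 = 1959.434; wedge = 157.5 − 53.65 = 103.85.
DWL = ½ × 1959.434 × 103.85 = 101743.61.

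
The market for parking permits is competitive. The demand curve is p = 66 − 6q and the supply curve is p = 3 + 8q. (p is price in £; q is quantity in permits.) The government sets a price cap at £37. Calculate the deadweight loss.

£0.44

Competitive equilibrium: 66 − 6q = 3 + 8q → q* = 4.5, p* = 39.
At the ceiling p = 37, quantity supplied = (37 − 3)/8 = 4.25.
Willingness to pay at q' = 4.25: 66 − 6·4.25 = 40.5.
Δq = 4.5 − 4.25 = 0.25; wedge = 40.5 − 37 = 3.5.
The triangle = ½ × 0.25 × 3.5 = £0.44.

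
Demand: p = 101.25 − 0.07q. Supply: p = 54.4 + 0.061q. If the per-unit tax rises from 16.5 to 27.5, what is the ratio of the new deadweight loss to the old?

Competitive equilibrium: 101.25 − 0.07q = 54.4 + 0.061q → q* = 357.6336, p* = 76.2156.
For a per-unit tax t: Δq = t/0.131, so DWL = ½·t·(t/0.131) = t²/0.262.
At t = 16.5: DWL = 1039.122. At t = 27.5: DWL = 2886.450.
Ratio = (27.5/16.5)² = 2.778.

2.778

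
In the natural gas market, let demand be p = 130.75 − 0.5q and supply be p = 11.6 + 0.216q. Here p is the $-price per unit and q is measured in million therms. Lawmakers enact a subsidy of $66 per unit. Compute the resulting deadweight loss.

Competitive equilibrium: 130.75 − 0.5q = 11.6 + 0.216q → q* = 166.4106, p* = 47.5447.
The subsidy lowers effective supply by 66: p = 0.216q − 54.4.
New quantity: 130.75 − 0.5q = 0.216q − 54.4 → q' = 258.5894.
Overproduction Δq = 258.5894 − 166.4106 = 92.1788; wedge = subsidy = 66.
The triangle = ½ × 92.1788 × 66 = $3041.90 million.

$3041.90 million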